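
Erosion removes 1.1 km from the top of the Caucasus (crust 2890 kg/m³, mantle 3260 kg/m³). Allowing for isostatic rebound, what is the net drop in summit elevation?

0.125 km

Rebound u = e ρ_c/ρ_m = 1.1 km × 2890/3260 = 0.9752 km.
Net surface drop = e − u = 1.1 km − 0.9752 km = e (ρ_m − ρ_c)/ρ_m = 0.125 km.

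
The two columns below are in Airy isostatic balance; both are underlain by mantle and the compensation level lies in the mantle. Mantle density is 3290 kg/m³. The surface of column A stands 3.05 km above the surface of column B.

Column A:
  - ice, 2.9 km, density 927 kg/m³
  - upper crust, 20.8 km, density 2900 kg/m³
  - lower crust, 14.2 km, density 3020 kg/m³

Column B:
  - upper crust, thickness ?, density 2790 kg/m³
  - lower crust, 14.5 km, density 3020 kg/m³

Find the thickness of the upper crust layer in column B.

9.7 km

Take the compensation level at the base of the deeper column (depth z_c below the surface of column A) and equate Σ ρ_i t_i down to z_c; mantle fills any gap and the z_c terms cancel.
Column A: 2.9×927 + 20.8×2900 + 14.2×3020 + (z_c − 37.9)×3290
Column B: 3.05×0 + x×2790 + 14.5×3020 + (z_c − 3.05 − 14.5 − x)×3290
The z_c×3290 term appears on both sides and cancels. Collect the known terms of each column as K = Σ(ρt)_known − 3290 × (depth of known layers): K_A = 105892.3 − 3290×37.9 = −18798.7; K_B = 43790 − 3290×(3.05 + 14.5) = −13949.5.
Balance: K_A = K_B − x×(3290 − 2790), so x = (K_B − K_A)/(3290 − 2790) = 4849.2/500 = 9.7 km.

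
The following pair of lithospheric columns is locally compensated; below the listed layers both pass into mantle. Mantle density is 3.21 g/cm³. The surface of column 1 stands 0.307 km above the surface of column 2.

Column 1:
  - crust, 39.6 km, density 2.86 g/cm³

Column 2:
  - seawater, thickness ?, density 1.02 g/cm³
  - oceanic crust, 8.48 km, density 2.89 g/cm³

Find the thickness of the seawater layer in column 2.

Take the compensation level at the base of the deeper column (depth z_c below the surface of column 1) and equate Σ ρ_i t_i down to z_c; mantle fills any gap and the z_c terms cancel.
Column 1: 39.6×2.86 + (z_c − 39.6)×3.21
Column 2: 0.307×0 + x×1.02 + 8.48×2.89 + (z_c − 0.307 − 8.48 − x)×3.21
The z_c×3.21 term appears on both sides and cancels. Collect the known terms of each column as K = Σ(ρt)_known − 3.21 × (depth of known layers): K_1 = 113.256 − 3.21×39.6 = −13.86; K_2 = 24.5072 − 3.21×(0.307 + 8.48) = −3.69907.
Balance: K_1 = K_2 − x×(3.21 − 1.02), so x = (K_2 − K_1)/(3.21 − 1.02) = 10.1609/2.19 = 4.64 km.

4.64 km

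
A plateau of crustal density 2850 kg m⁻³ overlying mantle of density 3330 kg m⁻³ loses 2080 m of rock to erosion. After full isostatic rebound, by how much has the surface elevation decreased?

Rebound u = e ρ_c/ρ_m = 2080 m × 2850/3330 = 1780 m.
Net surface drop = e − u = 2080 m − 1780 m = e (ρ_m − ρ_c)/ρ_m = 300 m.

300 m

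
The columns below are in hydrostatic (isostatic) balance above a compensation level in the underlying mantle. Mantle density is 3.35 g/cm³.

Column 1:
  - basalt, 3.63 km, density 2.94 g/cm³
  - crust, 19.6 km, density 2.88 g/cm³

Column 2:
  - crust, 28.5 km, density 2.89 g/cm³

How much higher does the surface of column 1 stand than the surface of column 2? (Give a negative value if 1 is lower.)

For any compensation level in the mantle, the mantle terms cancel and isostasy reduces to e = (Σt_1 − Σt_2) − (Σ(ρt)_1 − Σ(ρt)_2) / ρ_m.
Σt_1 = 23.23 km; Σt_2 = 28.5 km; Σ(ρt)_1 = 67.1202; Σ(ρt)_2 = 82.365 (in km·g/cm³).
e = (23.23 − 28.5) − (67.1202 − 82.365) / 3.35 = −0.719 km.

−0.719 km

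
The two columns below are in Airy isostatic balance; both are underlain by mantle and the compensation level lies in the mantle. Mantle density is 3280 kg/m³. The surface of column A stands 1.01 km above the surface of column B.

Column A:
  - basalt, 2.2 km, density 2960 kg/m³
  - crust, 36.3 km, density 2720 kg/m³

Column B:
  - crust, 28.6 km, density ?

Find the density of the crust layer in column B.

2660 kg/m³

Take the compensation level at the base of the deeper column (depth z_c below the surface of column A) and equate Σ ρ_i t_i down to z_c; mantle fills any gap and the z_c terms cancel.
Column A: 2.2×2960 + 36.3×2720 + (z_c − 38.5)×3280
Column B: 1.01×0 + 28.6×ρ + (z_c − 1.01 − 28.6)×3280
The z_c×3280 term appears on both sides and cancels. Collect the known terms of each column as K = Σ(ρt)_known − 3280 × (depth of known layers): K_A = 105248 − 3280×38.5 = −21032; K_B = 0 − 3280×(1.01 + 28.6) = −97120.8.
Balance: K_A = K_B + 28.6×ρ, so ρ = (K_A − K_B)/28.6 = 76088.8/28.6 = 2660 kg/m³.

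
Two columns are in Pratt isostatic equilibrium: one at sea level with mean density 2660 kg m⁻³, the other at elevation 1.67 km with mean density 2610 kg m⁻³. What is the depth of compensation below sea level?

ρ_ref D = ρ (D + h) → D (ρ_ref − ρ) = ρ h.
D = ρ h/(ρ_ref − ρ) = 2610 × 1.67 km/(2660 − 2610) = 87.2 km.

87.2 km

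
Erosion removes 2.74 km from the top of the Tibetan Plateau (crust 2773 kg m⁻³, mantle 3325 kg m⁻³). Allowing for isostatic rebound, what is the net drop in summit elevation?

0.455 km

Rebound u = e ρ_c/ρ_m = 2.74 km × 2773/3325 = 2.285 km.
Net surface drop = e − u = 2.74 km − 2.285 km = e (ρ_m − ρ_c)/ρ_m = 0.455 km.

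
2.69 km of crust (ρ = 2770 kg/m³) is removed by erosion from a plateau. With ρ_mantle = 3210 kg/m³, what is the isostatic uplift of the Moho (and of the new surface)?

Unloading: uplift u = e ρ_c/ρ_m = 2.69 km × 2770/3210 = 2.32 km.

2.32 km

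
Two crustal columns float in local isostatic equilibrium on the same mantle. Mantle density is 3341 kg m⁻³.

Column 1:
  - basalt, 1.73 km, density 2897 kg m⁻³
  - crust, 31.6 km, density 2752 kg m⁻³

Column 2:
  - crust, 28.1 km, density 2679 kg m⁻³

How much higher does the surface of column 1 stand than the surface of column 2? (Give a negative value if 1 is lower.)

0.233 km

For any compensation level in the mantle, the mantle terms cancel and isostasy reduces to e = (Σt_1 − Σt_2) − (Σ(ρt)_1 − Σ(ρt)_2) / ρ_m.
Σt_1 = 33.33 km; Σt_2 = 28.1 km; Σ(ρt)_1 = 91975.01; Σ(ρt)_2 = 75279.9 (in km·kg m⁻³).
e = (33.33 − 28.1) − (91975.01 − 75279.9) / 3341 = 0.233 km.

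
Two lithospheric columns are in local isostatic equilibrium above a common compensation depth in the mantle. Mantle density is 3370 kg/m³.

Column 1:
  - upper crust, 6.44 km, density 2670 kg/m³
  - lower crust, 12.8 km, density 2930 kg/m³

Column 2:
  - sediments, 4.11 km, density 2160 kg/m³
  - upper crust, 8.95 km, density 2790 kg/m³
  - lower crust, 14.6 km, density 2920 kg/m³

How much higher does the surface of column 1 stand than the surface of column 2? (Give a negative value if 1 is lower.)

−1.96 km

For any compensation level in the mantle, the mantle terms cancel and isostasy reduces to e = (Σt_1 − Σt_2) − (Σ(ρt)_1 − Σ(ρt)_2) / ρ_m.
Σt_1 = 19.24 km; Σt_2 = 27.66 km; Σ(ρt)_1 = 54698.8; Σ(ρt)_2 = 76480.1 (in km·kg/m³).
e = (19.24 − 27.66) − (54698.8 − 76480.1) / 3370 = −1.96 km.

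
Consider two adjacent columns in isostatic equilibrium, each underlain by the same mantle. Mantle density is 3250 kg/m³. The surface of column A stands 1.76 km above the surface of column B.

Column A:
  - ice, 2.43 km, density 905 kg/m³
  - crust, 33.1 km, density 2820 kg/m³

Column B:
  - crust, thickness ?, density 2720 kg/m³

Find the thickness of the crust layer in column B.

26.8 km

Take the compensation level at the base of the deeper column (depth z_c below the surface of column A) and equate Σ ρ_i t_i down to z_c; mantle fills any gap and the z_c terms cancel.
Column A: 2.43×905 + 33.1×2820 + (z_c − 35.53)×3250
Column B: 1.76×0 + x×2720 + (z_c − 1.76 − 0 − x)×3250
The z_c×3250 term appears on both sides and cancels. Collect the known terms of each column as K = Σ(ρt)_known − 3250 × (depth of known layers): K_A = 95541.15 − 3250×35.53 = −19931.35; K_B = 0 − 3250×(1.76 + 0) = −5720.
Balance: K_A = K_B − x×(3250 − 2720), so x = (K_B − K_A)/(3250 − 2720) = 14211.4/530 = 26.8 km.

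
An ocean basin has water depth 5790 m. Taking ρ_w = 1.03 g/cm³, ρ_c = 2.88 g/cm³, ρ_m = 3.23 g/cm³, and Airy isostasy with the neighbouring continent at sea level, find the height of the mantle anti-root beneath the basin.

30600 m

In Airy isostatic equilibrium: replacing crust with seawater at the top is compensated by replacing crust with mantle at the base: d (ρ_c − ρ_w) = a (ρ_m − ρ_c).
a = d (ρ_c − ρ_w)/(ρ_m − ρ_c) = 5790 m × 1.85/0.35 = 30600 m.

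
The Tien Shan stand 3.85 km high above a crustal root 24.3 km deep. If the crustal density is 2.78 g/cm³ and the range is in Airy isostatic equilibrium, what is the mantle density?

3.22 g/cm³

Airy balance: ρ_c h = (ρ_m − ρ_c) r → ρ_m = ρ_c (1 + h/r).
ρ_m = 2.78 × (1 + 3.85 km/24.3 km) = 3.22 g/cm³.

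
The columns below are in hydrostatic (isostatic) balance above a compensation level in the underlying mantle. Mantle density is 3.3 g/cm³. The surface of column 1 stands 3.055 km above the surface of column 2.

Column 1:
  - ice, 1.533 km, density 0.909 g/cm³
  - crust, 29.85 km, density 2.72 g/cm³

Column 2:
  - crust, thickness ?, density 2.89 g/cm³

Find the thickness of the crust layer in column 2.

26.6 km

Take the compensation level at the base of the deeper column (depth z_c below the surface of column 1) and equate Σ ρ_i t_i down to z_c; mantle fills any gap and the z_c terms cancel.
Column 1: 1.533×0.909 + 29.85×2.72 + (z_c − 31.383)×3.3
Column 2: 3.055×0 + x×2.89 + (z_c − 3.055 − 0 − x)×3.3
The z_c×3.3 term appears on both sides and cancels. Collect the known terms of each column as K = Σ(ρt)_known − 3.3 × (depth of known layers): K_1 = 82.585497 − 3.3×31.383 = −20.978403; K_2 = 0 − 3.3×(3.055 + 0) = −10.0815.
Balance: K_1 = K_2 − x×(3.3 − 2.89), so x = (K_2 − K_1)/(3.3 − 2.89) = 10.8969/0.41 = 26.6 km.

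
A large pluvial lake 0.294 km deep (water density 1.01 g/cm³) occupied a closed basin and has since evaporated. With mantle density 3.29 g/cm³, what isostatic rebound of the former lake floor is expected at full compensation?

0.0903 km

u = d ρ_w/ρ_m = 0.294 km × 1.01/3.29 = 0.0903 km.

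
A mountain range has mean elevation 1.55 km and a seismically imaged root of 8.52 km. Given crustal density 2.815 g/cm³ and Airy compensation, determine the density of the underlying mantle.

Airy balance: ρ_c h = (ρ_m − ρ_c) r → ρ_m = ρ_c (1 + h/r).
ρ_m = 2.815 × (1 + 1.55 km/8.52 km) = 3.33 g/cm³.

3.33 g/cm³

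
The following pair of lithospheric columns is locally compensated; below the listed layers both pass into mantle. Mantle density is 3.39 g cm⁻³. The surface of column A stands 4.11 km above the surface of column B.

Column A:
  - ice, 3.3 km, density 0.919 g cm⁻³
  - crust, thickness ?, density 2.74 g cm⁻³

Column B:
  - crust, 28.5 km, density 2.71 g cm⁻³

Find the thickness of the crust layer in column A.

38.7 km

Take the compensation level at the base of the deeper column (depth z_c below the surface of column A) and equate Σ ρ_i t_i down to z_c; mantle fills any gap and the z_c terms cancel.
Column A: 3.3×0.919 + x×2.74 + (z_c − 3.3 − x)×3.39
Column B: 4.11×0 + 28.5×2.71 + (z_c − 4.11 − 28.5)×3.39
The z_c×3.39 term appears on both sides and cancels. Collect the known terms of each column as K = Σ(ρt)_known − 3.39 × (depth of known layers): K_A = 3.0327 − 3.39×3.3 = −8.1543; K_B = 77.235 − 3.39×(4.11 + 28.5) = −33.3129.
Balance: K_A − x×(3.39 − 2.74) = K_B, so x = (K_A − K_B)/(3.39 − 2.74) = 25.1586/0.65 = 38.7 km.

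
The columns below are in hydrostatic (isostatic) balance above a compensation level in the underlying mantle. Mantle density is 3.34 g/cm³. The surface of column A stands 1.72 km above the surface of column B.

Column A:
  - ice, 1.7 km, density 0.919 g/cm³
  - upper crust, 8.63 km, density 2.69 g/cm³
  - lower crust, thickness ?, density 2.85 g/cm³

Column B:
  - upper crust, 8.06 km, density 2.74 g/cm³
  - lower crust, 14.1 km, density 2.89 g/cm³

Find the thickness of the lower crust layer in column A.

Take the compensation level at the base of the deeper column (depth z_c below the surface of column A) and equate Σ ρ_i t_i down to z_c; mantle fills any gap and the z_c terms cancel.
Column A: 1.7×0.919 + 8.63×2.69 + x×2.85 + (z_c − 10.33 − x)×3.34
Column B: 1.72×0 + 8.06×2.74 + 14.1×2.89 + (z_c − 1.72 − 22.16)×3.34
The z_c×3.34 term appears on both sides and cancels. Collect the known terms of each column as K = Σ(ρt)_known − 3.34 × (depth of known layers): K_A = 24.777 − 3.34×10.33 = −9.7252; K_B = 62.8334 − 3.34×(1.72 + 22.16) = −16.9258.
Balance: K_A − x×(3.34 − 2.85) = K_B, so x = (K_A − K_B)/(3.34 − 2.85) = 7.2006/0.49 = 14.7 km.

14.7 km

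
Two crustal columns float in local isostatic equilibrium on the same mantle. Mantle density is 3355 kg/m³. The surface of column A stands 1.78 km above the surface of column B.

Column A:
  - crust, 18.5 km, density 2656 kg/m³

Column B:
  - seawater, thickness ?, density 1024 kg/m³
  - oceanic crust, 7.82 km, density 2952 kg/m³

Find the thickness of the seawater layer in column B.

1.63 km

Take the compensation level at the base of the deeper column (depth z_c below the surface of column A) and equate Σ ρ_i t_i down to z_c; mantle fills any gap and the z_c terms cancel.
Column A: 18.5×2656 + (z_c − 18.5)×3355
Column B: 1.78×0 + x×1024 + 7.82×2952 + (z_c − 1.78 − 7.82 − x)×3355
The z_c×3355 term appears on both sides and cancels. Collect the known terms of each column as K = Σ(ρt)_known − 3355 × (depth of known layers): K_A = 49136 − 3355×18.5 = −12931.5; K_B = 23084.64 − 3355×(1.78 + 7.82) = −9123.36.
Balance: K_A = K_B − x×(3355 − 1024), so x = (K_B − K_A)/(3355 − 1024) = 3808.14/2331 = 1.63 km.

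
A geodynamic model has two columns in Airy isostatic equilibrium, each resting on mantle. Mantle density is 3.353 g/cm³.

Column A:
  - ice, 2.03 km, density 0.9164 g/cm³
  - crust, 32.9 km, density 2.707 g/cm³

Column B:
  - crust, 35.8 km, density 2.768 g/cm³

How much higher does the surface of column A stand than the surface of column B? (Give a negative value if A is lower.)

1.57 km

For any compensation level in the mantle, the mantle terms cancel and isostasy reduces to e = (Σt_A − Σt_B) − (Σ(ρt)_A − Σ(ρt)_B) / ρ_m.
Σt_A = 34.93 km; Σt_B = 35.8 km; Σ(ρt)_A = 90.920592; Σ(ρt)_B = 99.0944 (in km·g/cm³).
e = (34.93 − 35.8) − (90.920592 − 99.0944) / 3.353 = 1.57 km.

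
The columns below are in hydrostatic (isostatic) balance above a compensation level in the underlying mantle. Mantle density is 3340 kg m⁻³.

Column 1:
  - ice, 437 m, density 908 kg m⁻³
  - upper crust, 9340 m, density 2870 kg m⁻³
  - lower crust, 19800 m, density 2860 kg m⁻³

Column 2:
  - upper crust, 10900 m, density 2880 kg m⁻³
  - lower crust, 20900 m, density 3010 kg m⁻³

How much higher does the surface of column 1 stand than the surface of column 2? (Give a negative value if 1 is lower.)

For any compensation level in the mantle, the mantle terms cancel and isostasy reduces to e = (Σt_1 − Σt_2) − (Σ(ρt)_1 − Σ(ρt)_2) / ρ_m.
Σt_1 = 29577 m; Σt_2 = 31800 m; Σ(ρt)_1 = 83830596; Σ(ρt)_2 = 94301000 (in m·kg m⁻³).
e = (29577 − 31800) − (83830596 − 94301000) / 3340 = 912 m.

912 m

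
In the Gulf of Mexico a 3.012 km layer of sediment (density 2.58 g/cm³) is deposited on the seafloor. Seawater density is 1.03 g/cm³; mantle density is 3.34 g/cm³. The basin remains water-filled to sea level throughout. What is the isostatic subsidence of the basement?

2.02 km

Submarine loading: the sediment displaces seawater, and the subsidence is in turn flooded, so s (ρ_m − ρ_w) = t (ρ_sed − ρ_w).
s = 3.012 km × (2.58 − 1.03) / (3.34 − 1.03) = 2.02 km.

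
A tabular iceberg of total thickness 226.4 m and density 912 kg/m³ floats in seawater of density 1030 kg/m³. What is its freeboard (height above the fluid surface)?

25.9 m

Floating equilibrium: submerged depth d = t ρ_obj/ρ_fluid = 226.4 m × 912/1030 = 200.5 m.
Freeboard = t − d = 226.4 m − 200.5 m = 25.9 m.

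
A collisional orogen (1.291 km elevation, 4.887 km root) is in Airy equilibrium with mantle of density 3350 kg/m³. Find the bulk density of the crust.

ρ_c h = (ρ_m − ρ_c) r → ρ_c (h + r) = ρ_m r → ρ_c = ρ_m r / (h + r).
ρ_c = 3350 × 4.887 km / (1.291 km + 4.887 km) = 2650 kg/m³.

2650 kg/m³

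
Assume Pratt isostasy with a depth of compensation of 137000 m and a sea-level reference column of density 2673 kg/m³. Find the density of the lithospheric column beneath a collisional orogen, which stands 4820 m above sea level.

Pratt balance: ρ_ref D = ρ (D + h).
ρ = ρ_ref D/(D + h) = 2673 × 137000 m/(137000 m + 4820 m) = 2580 kg/m³.

2580 kg/m³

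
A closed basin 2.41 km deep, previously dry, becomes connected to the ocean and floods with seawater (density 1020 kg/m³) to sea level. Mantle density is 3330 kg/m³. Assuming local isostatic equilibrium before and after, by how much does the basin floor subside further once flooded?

After flooding the water column is d + s deep. Its weight must equal the weight of mantle displaced by the extra subsidence s: (d + s) ρ_w = s ρ_m.
s = d ρ_w / (ρ_m − ρ_w) = 2.41 km × 1020/(3330 − 1020) = 1.06 km.

1.06 km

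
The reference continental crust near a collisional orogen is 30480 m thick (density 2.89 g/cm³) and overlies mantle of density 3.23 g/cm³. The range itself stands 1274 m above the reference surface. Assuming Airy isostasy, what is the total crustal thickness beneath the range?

42600 m

Root depth r = h ρ_c / (ρ_m − ρ_c) = 1274 m × 2.89 / 0.34 = 10830 m.
Total thickness = T + h + r = 30480 m + 1274 m + 10830 m = 42600 m.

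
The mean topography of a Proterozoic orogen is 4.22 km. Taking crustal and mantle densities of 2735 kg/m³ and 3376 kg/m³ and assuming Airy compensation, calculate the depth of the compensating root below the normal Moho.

For local isostatic compensation: the weight of the topography is balanced by the buoyancy of the root, ρ_c h = (ρ_m − ρ_c) r.
r = h · ρ_c / (ρ_m − ρ_c) = 4.22 km × 2735 / (3376 − 2735) = 18 km.

18 km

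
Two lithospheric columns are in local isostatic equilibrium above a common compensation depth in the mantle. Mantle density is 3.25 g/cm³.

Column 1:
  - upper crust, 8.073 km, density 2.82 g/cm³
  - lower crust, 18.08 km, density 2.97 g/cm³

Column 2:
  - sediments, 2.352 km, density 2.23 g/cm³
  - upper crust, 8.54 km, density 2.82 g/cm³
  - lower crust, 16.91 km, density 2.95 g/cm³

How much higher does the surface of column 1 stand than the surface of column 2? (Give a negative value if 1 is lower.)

For any compensation level in the mantle, the mantle terms cancel and isostasy reduces to e = (Σt_1 − Σt_2) − (Σ(ρt)_1 − Σ(ρt)_2) / ρ_m.
Σt_1 = 26.153 km; Σt_2 = 27.802 km; Σ(ρt)_1 = 76.46346; Σ(ρt)_2 = 79.21226 (in km·g/cm³).
e = (26.153 − 27.802) − (76.46346 − 79.21226) / 3.25 = −0.803 km.

−0.803 km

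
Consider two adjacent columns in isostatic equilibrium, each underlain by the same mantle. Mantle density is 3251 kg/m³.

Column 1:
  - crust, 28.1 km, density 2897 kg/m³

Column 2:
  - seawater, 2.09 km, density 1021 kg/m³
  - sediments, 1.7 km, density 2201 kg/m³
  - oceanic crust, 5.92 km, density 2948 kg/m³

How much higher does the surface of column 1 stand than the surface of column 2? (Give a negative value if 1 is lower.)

0.525 km

For any compensation level in the mantle, the mantle terms cancel and isostasy reduces to e = (Σt_1 − Σt_2) − (Σ(ρt)_1 − Σ(ρt)_2) / ρ_m.
Σt_1 = 28.1 km; Σt_2 = 9.71 km; Σ(ρt)_1 = 81405.7; Σ(ρt)_2 = 23327.75 (in km·kg/m³).
e = (28.1 − 9.71) − (81405.7 − 23327.75) / 3251 = 0.525 km.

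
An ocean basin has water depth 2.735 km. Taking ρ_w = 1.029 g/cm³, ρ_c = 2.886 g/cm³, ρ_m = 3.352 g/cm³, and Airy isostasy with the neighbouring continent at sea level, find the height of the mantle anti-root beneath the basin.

For local isostatic compensation: replacing crust with seawater at the top is compensated by replacing crust with mantle at the base: d (ρ_c − ρ_w) = a (ρ_m − ρ_c).
a = d (ρ_c − ρ_w)/(ρ_m − ρ_c) = 2.735 km × 1.857/0.466 = 10.9 km.

10.9 km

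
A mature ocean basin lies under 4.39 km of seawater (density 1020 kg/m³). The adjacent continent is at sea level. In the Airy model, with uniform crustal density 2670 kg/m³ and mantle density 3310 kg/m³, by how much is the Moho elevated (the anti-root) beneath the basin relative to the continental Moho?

11.3 km

Balancing pressure at the compensation depth: replacing crust with seawater at the top is compensated by replacing crust with mantle at the base: d (ρ_c − ρ_w) = a (ρ_m − ρ_c).
a = d (ρ_c − ρ_w)/(ρ_m − ρ_c) = 4.39 km × 1650/640 = 11.3 km.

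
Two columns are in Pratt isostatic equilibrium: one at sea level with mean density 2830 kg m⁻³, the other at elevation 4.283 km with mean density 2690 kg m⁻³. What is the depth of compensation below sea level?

ρ_ref D = ρ (D + h) → D (ρ_ref − ρ) = ρ h.
D = ρ h/(ρ_ref − ρ) = 2690 × 4.283 km/(2830 − 2690) = 82.3 km.

82.3 km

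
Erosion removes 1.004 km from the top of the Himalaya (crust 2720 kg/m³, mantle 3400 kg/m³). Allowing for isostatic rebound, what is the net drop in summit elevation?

0.201 km

Rebound u = e ρ_c/ρ_m = 1.004 km × 2720/3400 = 0.8032 km.
Net surface drop = e − u = 1.004 km − 0.8032 km = e (ρ_m − ρ_c)/ρ_m = 0.201 km.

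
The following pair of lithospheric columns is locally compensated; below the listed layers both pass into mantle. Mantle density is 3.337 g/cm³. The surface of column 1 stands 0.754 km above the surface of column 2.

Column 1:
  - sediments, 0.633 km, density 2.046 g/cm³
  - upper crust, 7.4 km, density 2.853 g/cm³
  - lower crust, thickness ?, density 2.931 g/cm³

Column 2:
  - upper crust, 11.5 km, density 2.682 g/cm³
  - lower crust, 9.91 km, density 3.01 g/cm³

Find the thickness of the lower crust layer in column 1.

21.9 km

Take the compensation level at the base of the deeper column (depth z_c below the surface of column 1) and equate Σ ρ_i t_i down to z_c; mantle fills any gap and the z_c terms cancel.
Column 1: 0.633×2.046 + 7.4×2.853 + x×2.931 + (z_c − 8.033 − x)×3.337
Column 2: 0.754×0 + 11.5×2.682 + 9.91×3.01 + (z_c − 0.754 − 21.41)×3.337
The z_c×3.337 term appears on both sides and cancels. Collect the known terms of each column as K = Σ(ρt)_known − 3.337 × (depth of known layers): K_1 = 22.407318 − 3.337×8.033 = −4.398803; K_2 = 60.6721 − 3.337×(0.754 + 21.41) = −13.289168.
Balance: K_1 − x×(3.337 − 2.931) = K_2, so x = (K_1 − K_2)/(3.337 − 2.931) = 8.89036/0.406 = 21.9 km.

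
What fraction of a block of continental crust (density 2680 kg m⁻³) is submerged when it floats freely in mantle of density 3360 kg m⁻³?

Submerged fraction = ρ_obj/ρ_fluid = 2680/3360 = 0.798.

0.798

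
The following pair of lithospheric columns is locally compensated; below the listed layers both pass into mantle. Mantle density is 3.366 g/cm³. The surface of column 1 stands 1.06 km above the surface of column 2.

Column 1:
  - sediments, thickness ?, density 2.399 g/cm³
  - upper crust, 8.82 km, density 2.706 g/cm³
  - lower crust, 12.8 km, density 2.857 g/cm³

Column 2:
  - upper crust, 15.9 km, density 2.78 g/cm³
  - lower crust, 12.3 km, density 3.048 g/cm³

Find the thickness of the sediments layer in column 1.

Take the compensation level at the base of the deeper column (depth z_c below the surface of column 1) and equate Σ ρ_i t_i down to z_c; mantle fills any gap and the z_c terms cancel.
Column 1: x×2.399 + 8.82×2.706 + 12.8×2.857 + (z_c − 21.62 − x)×3.366
Column 2: 1.06×0 + 15.9×2.78 + 12.3×3.048 + (z_c − 1.06 − 28.2)×3.366
The z_c×3.366 term appears on both sides and cancels. Collect the known terms of each column as K = Σ(ρt)_known − 3.366 × (depth of known layers): K_1 = 60.43652 − 3.366×21.62 = −12.3364; K_2 = 81.6924 − 3.366×(1.06 + 28.2) = −16.79676.
Balance: K_1 − x×(3.366 − 2.399) = K_2, so x = (K_1 − K_2)/(3.366 − 2.399) = 4.46036/0.967 = 4.61 km.

4.61 km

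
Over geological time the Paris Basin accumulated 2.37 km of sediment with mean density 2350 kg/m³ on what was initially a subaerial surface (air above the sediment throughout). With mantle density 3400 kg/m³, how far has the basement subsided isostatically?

Subaerial load: s = t ρ_sed / ρ_m = 2.37 km × 2350/3400 = 1.64 km.

1.64 km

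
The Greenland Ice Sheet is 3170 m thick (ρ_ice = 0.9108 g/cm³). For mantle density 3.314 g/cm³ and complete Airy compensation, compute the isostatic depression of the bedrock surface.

871 m

By Archimedes' principle applied to the lithosphere: the ice load ρ_ice t is balanced by mantle displaced below, ρ_m s.
s = t ρ_ice / ρ_m = 3170 m × 0.9108/3.314 = 871 m.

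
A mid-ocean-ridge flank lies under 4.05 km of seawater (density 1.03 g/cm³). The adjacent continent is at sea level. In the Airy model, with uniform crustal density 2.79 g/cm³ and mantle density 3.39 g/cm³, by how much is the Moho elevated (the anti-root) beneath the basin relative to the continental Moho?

11.9 km

Balancing pressure at the compensation depth: replacing crust with seawater at the top is compensated by replacing crust with mantle at the base: d (ρ_c − ρ_w) = a (ρ_m − ρ_c).
a = d (ρ_c − ρ_w)/(ρ_m − ρ_c) = 4.05 km × 1.76/0.6 = 11.9 km.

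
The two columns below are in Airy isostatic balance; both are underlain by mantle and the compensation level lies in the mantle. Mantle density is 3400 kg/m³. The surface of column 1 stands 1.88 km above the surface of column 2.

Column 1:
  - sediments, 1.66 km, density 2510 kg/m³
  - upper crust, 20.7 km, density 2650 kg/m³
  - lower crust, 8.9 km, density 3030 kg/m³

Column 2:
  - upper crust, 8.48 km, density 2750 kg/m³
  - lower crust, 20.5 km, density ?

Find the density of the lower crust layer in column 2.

2990 kg/m³

Take the compensation level at the base of the deeper column (depth z_c below the surface of column 1) and equate Σ ρ_i t_i down to z_c; mantle fills any gap and the z_c terms cancel.
Column 1: 1.66×2510 + 20.7×2650 + 8.9×3030 + (z_c − 31.26)×3400
Column 2: 1.88×0 + 8.48×2750 + 20.5×ρ + (z_c − 1.88 − 28.98)×3400
The z_c×3400 term appears on both sides and cancels. Collect the known terms of each column as K = Σ(ρt)_known − 3400 × (depth of known layers): K_1 = 85988.6 − 3400×31.26 = −20295.4; K_2 = 23320 − 3400×(1.88 + 28.98) = −81604.
Balance: K_1 = K_2 + 20.5×ρ, so ρ = (K_1 − K_2)/20.5 = 61308.6/20.5 = 2990 kg/m³.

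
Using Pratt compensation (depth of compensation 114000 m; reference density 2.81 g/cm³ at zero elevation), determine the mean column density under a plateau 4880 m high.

2.69 g/cm³

Pratt balance: ρ_ref D = ρ (D + h).
ρ = ρ_ref D/(D + h) = 2.81 × 114000 m/(114000 m + 4880 m) = 2.69 g/cm³.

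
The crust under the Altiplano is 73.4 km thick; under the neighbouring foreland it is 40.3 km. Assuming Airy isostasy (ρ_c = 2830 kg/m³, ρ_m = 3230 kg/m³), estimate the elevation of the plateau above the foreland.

Excess crust Δ = 73.4 km − 40.3 km = 33.1 km, split between elevation h and root r with h + r = Δ.
Airy balance ρ_c h = (ρ_m − ρ_c) r gives r = h ρ_c/(ρ_m − ρ_c), so h (1 + ρ_c/(ρ_m − ρ_c)) = Δ, i.e. h = Δ (ρ_m − ρ_c)/ρ_m.
h = 33.1 km × 400/3230 = 4.1 km.

4.1 km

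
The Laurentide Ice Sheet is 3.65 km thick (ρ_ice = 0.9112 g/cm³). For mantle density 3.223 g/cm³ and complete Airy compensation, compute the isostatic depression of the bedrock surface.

Equating mass per unit area of the two columns: the ice load ρ_ice t is balanced by mantle displaced below, ρ_m s.
s = t ρ_ice / ρ_m = 3.65 km × 0.9112/3.223 = 1.03 km.

1.03 km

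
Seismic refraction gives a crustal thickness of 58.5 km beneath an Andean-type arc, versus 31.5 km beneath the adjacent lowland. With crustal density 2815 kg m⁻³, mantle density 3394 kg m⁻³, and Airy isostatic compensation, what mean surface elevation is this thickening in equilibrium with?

4.61 km

Excess crust Δ = 58.5 km − 31.5 km = 27 km, split between elevation h and root r with h + r = Δ.
Airy balance ρ_c h = (ρ_m − ρ_c) r gives r = h ρ_c/(ρ_m − ρ_c), so h (1 + ρ_c/(ρ_m − ρ_c)) = Δ, i.e. h = Δ (ρ_m − ρ_c)/ρ_m.
h = 27 km × 579/3394 = 4.61 km.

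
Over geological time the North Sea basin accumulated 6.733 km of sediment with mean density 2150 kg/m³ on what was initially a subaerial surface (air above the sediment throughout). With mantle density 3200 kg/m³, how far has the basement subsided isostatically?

Subaerial load: s = t ρ_sed / ρ_m = 6.733 km × 2150/3200 = 4.52 km.

4.52 km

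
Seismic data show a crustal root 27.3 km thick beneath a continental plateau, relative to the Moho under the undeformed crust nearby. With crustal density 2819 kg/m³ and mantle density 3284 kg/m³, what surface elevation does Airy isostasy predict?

4.5 km

In Airy isostatic equilibrium: ρ_c h = (ρ_m − ρ_c) r.
h = r (ρ_m − ρ_c) / ρ_c = 27.3 km × (3284 − 2819) / 2819 = 4.5 km.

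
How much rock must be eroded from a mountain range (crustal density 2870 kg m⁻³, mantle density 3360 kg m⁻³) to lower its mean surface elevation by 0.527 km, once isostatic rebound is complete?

3.61 km

Net drop Δ = e − u = e − e ρ_c/ρ_m = e (ρ_m − ρ_c)/ρ_m.
e = Δ ρ_m/(ρ_m − ρ_c) = 0.527 km × 3360/490 = 3.61 km.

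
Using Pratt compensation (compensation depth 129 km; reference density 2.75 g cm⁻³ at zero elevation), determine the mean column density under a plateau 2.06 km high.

Pratt balance: ρ_ref D = ρ (D + h).
ρ = ρ_ref D/(D + h) = 2.75 × 129 km/(129 km + 2.06 km) = 2.71 g cm⁻³.

2.71 g cm⁻³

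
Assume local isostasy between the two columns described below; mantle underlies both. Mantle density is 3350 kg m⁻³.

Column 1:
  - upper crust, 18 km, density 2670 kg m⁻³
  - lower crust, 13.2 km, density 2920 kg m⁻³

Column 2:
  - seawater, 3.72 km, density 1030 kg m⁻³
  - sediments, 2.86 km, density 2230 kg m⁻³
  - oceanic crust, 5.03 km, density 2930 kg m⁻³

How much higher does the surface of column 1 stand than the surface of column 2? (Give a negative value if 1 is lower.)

For any compensation level in the mantle, the mantle terms cancel and isostasy reduces to e = (Σt_1 − Σt_2) − (Σ(ρt)_1 − Σ(ρt)_2) / ρ_m.
Σt_1 = 31.2 km; Σt_2 = 11.61 km; Σ(ρt)_1 = 86604; Σ(ρt)_2 = 24947.3 (in km·kg m⁻³).
e = (31.2 − 11.61) − (86604 − 24947.3) / 3350 = 1.19 km.

1.19 km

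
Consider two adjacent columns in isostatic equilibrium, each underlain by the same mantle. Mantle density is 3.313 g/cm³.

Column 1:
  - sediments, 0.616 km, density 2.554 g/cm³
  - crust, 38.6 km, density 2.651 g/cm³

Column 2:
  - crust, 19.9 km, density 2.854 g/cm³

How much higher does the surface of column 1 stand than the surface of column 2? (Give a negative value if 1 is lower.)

For any compensation level in the mantle, the mantle terms cancel and isostasy reduces to e = (Σt_1 − Σt_2) − (Σ(ρt)_1 − Σ(ρt)_2) / ρ_m.
Σt_1 = 39.216 km; Σt_2 = 19.9 km; Σ(ρt)_1 = 103.901864; Σ(ρt)_2 = 56.7946 (in km·g/cm³).
e = (39.216 − 19.9) − (103.901864 − 56.7946) / 3.313 = 5.1 km.

5.1 km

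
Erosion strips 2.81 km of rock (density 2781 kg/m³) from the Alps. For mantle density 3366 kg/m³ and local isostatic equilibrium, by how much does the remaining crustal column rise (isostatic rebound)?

Unloading: uplift u = e ρ_c/ρ_m = 2.81 km × 2781/3366 = 2.32 km.

2.32 km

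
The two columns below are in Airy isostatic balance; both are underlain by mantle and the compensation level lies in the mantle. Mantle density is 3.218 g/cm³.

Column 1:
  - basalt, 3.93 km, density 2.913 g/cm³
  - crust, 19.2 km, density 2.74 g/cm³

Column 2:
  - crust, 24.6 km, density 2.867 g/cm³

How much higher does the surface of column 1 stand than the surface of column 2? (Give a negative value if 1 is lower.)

0.541 km

For any compensation level in the mantle, the mantle terms cancel and isostasy reduces to e = (Σt_1 − Σt_2) − (Σ(ρt)_1 − Σ(ρt)_2) / ρ_m.
Σt_1 = 23.13 km; Σt_2 = 24.6 km; Σ(ρt)_1 = 64.05609; Σ(ρt)_2 = 70.5282 (in km·g/cm³).
e = (23.13 − 24.6) − (64.05609 − 70.5282) / 3.218 = 0.541 km.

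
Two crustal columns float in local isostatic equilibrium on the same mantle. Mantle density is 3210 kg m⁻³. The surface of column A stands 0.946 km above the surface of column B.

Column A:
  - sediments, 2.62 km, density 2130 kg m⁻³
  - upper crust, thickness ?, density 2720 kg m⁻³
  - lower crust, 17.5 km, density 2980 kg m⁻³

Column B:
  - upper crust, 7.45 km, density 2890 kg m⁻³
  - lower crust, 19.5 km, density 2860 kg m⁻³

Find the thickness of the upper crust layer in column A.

Take the compensation level at the base of the deeper column (depth z_c below the surface of column A) and equate Σ ρ_i t_i down to z_c; mantle fills any gap and the z_c terms cancel.
Column A: 2.62×2130 + x×2720 + 17.5×2980 + (z_c − 20.12 − x)×3210
Column B: 0.946×0 + 7.45×2890 + 19.5×2860 + (z_c − 0.946 − 26.95)×3210
The z_c×3210 term appears on both sides and cancels. Collect the known terms of each column as K = Σ(ρt)_known − 3210 × (depth of known layers): K_A = 57730.6 − 3210×20.12 = −6854.6; K_B = 77300.5 − 3210×(0.946 + 26.95) = −12245.66.
Balance: K_A − x×(3210 − 2720) = K_B, so x = (K_A − K_B)/(3210 − 2720) = 5391.06/490 = 11 km.

11 km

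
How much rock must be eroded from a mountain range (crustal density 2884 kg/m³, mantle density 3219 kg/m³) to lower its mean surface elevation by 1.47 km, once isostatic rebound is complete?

Net drop Δ = e − u = e − e ρ_c/ρ_m = e (ρ_m − ρ_c)/ρ_m.
e = Δ ρ_m/(ρ_m − ρ_c) = 1.47 km × 3219/335 = 14.1 km.

14.1 km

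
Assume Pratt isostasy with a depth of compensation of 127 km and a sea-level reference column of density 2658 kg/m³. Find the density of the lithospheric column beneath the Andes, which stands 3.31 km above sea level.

Pratt balance: ρ_ref D = ρ (D + h).
ρ = ρ_ref D/(D + h) = 2658 × 127 km/(127 km + 3.31 km) = 2590 kg/m³.

2590 kg/m³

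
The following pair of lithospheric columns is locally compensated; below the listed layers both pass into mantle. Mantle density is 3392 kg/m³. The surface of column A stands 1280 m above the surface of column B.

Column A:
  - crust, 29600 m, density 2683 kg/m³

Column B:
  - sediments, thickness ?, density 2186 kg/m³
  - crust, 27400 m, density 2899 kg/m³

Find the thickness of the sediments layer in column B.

2600 m

Take the compensation level at the base of the deeper column (depth z_c below the surface of column A) and equate Σ ρ_i t_i down to z_c; mantle fills any gap and the z_c terms cancel.
Column A: 29600×2683 + (z_c − 29600)×3392
Column B: 1280×0 + x×2186 + 27400×2899 + (z_c − 1280 − 27400 − x)×3392
The z_c×3392 term appears on both sides and cancels. Collect the known terms of each column as K = Σ(ρt)_known − 3392 × (depth of known layers): K_A = 79416800 − 3392×29600 = −20986400; K_B = 79432600 − 3392×(1280 + 27400) = −17849960.
Balance: K_A = K_B − x×(3392 − 2186), so x = (K_B − K_A)/(3392 − 2186) = 3136440/1206 = 2600 m.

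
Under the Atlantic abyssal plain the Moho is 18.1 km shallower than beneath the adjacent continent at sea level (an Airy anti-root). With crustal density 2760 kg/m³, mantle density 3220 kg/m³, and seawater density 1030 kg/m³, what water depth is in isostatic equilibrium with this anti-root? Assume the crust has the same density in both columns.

Replacing a thickness d of crust by seawater at the top must be balanced by replacing crust with mantle at the base: d (ρ_c − ρ_w) = a (ρ_m − ρ_c).
d = a (ρ_m − ρ_c)/(ρ_c − ρ_w) = 18.1 km × 460/1730 = 4.81 km.

4.81 km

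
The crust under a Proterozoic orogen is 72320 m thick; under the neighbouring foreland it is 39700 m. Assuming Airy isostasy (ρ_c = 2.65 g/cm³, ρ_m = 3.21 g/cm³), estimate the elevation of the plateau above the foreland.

Excess crust Δ = 72320 m − 39700 m = 32620 m, split between elevation h and root r with h + r = Δ.
Airy balance ρ_c h = (ρ_m − ρ_c) r gives r = h ρ_c/(ρ_m − ρ_c), so h (1 + ρ_c/(ρ_m − ρ_c)) = Δ, i.e. h = Δ (ρ_m − ρ_c)/ρ_m.
h = 32620 m × 0.56/3.21 = 5690 m.

5690 m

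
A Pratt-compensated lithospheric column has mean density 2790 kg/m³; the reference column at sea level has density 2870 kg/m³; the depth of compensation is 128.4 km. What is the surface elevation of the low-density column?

ρ_ref D = ρ (D + h) → h = D (ρ_ref − ρ)/ρ.
h = 128.4 km × (2870 − 2790)/2790 = 3.68 km.

3.68 km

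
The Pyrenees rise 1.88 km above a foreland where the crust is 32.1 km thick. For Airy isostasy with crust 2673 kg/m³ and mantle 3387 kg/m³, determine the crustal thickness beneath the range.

Root depth r = h ρ_c / (ρ_m − ρ_c) = 1.88 km × 2673 / 714 = 7.038 km.
Total thickness = T + h + r = 32.1 km + 1.88 km + 7.038 km = 41 km.

41 km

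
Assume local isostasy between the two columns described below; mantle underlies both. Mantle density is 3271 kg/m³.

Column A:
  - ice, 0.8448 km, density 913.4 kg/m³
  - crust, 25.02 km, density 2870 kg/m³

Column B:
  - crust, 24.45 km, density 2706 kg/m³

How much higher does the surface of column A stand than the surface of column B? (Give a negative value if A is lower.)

For any compensation level in the mantle, the mantle terms cancel and isostasy reduces to e = (Σt_A − Σt_B) − (Σ(ρt)_A − Σ(ρt)_B) / ρ_m.
Σt_A = 25.8648 km; Σt_B = 24.45 km; Σ(ρt)_A = 72579.0403; Σ(ρt)_B = 66161.7 (in km·kg/m³).
e = (25.8648 − 24.45) − (72579.0403 − 66161.7) / 3271 = −0.547 km.

−0.547 km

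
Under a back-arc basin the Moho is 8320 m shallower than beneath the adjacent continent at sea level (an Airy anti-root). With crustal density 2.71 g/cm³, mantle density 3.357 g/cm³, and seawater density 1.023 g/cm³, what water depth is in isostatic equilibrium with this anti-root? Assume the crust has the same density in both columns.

3190 m

Replacing a thickness d of crust by seawater at the top must be balanced by replacing crust with mantle at the base: d (ρ_c − ρ_w) = a (ρ_m − ρ_c).
d = a (ρ_m − ρ_c)/(ρ_c − ρ_w) = 8320 m × 0.647/1.687 = 3190 m.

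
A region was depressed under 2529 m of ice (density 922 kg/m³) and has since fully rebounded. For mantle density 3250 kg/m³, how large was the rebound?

Removing the load lets mantle flow back in; uplift u satisfies ρ_ice t = ρ_m u.
u = t ρ_ice/ρ_m = 2529 m × 922/3250 = 717 m.

717 m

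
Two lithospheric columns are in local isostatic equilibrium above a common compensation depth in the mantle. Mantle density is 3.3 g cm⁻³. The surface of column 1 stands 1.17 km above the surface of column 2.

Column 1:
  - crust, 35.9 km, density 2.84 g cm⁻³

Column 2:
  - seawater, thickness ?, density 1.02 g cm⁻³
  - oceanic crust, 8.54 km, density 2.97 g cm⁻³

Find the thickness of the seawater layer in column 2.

4.31 km

Take the compensation level at the base of the deeper column (depth z_c below the surface of column 1) and equate Σ ρ_i t_i down to z_c; mantle fills any gap and the z_c terms cancel.
Column 1: 35.9×2.84 + (z_c − 35.9)×3.3
Column 2: 1.17×0 + x×1.02 + 8.54×2.97 + (z_c − 1.17 − 8.54 − x)×3.3
The z_c×3.3 term appears on both sides and cancels. Collect the known terms of each column as K = Σ(ρt)_known − 3.3 × (depth of known layers): K_1 = 101.956 − 3.3×35.9 = −16.514; K_2 = 25.3638 − 3.3×(1.17 + 8.54) = −6.6792.
Balance: K_1 = K_2 − x×(3.3 − 1.02), so x = (K_2 − K_1)/(3.3 − 1.02) = 9.8348/2.28 = 4.31 km.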